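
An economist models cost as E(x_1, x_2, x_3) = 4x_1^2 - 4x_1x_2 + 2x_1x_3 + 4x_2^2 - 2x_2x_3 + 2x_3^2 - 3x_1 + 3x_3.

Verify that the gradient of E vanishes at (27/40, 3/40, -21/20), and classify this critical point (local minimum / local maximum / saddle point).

local minimum

∇E = (8x_1 - 4x_2 + 2x_3 - 3, -4x_1 + 8x_2 - 2x_3, 2x_1 - 2x_2 + 4x_3 + 3); substituting (27/40, 3/40, -21/20) gives ∇E = (0, 0, 0), so (27/40, 3/40, -21/20) is indeed a critical point.
The Hessian is constant: H = [[8, -4, 2], [-4, 8, -2], [2, -2, 4]].
Leading principal minors: Δ₁ = 8, Δ₂ = 48, Δ₃ = 160.
All leading minors are positive, so H is positive definite: a local minimum.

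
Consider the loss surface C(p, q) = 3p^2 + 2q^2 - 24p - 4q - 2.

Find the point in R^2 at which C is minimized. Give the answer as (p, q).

(4, 1)

C(p,q) separates as A(p) + B(q) − 2, so its minimum is min A + min B − 2.
A'(p) = 6p - 24 vanishes at p ∈ {4}; B'(q) = 4q - 4 vanishes at q ∈ {1}.
Local minima of A (where A''>0): A(4)=-48. Local minima of B: B(1)=-2.
So the global minimum of C is A(4) + B(1) − 2 = -48 − 2 − 2 = -52, attained at (4, 1).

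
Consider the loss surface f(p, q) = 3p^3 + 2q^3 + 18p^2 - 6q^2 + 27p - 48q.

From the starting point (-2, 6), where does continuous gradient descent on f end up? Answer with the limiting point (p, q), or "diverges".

f is separable, so gradient descent decouples: p follows -∂f/∂p, q follows -∂f/∂q.
∂f/∂p = 9(p + 1)(p + 3); at p=-2 this is -9, so p increases.
∂f/∂q = 6(q - 4)(q + 2); at q=6 this is 96, so q decreases.
p converges to its nearest critical value -1 (a local min of the p-part); q converges to 4. The iterate converges to (-1, 4).

(-1, 4)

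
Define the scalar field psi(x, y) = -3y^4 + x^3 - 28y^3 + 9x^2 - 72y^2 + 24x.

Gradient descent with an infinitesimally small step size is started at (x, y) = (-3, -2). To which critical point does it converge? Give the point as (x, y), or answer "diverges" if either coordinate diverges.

psi is separable, so gradient descent decouples: x follows -∂psi/∂x, y follows -∂psi/∂y.
∂psi/∂x = 3(x + 2)(x + 4); at x=-3 this is -3, so x increases.
∂psi/∂y = -12y(y + 3)(y + 4); at y=-2 this is 48, so y decreases.
x converges to its nearest critical value -2 (a local min of the x-part); y converges to -3. The iterate converges to (-2, -3).

(-2, -3)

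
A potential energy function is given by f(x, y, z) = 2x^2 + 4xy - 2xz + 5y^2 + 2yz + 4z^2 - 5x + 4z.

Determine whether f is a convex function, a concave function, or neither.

f is quadratic, so its Hessian is the constant matrix H = [[4, 4, -2], [4, 10, 2], [-2, 2, 8]].
Leading principal minors: 4, 24, 104.
All positive ⇒ H ≻ 0 ⇒ convex.

convex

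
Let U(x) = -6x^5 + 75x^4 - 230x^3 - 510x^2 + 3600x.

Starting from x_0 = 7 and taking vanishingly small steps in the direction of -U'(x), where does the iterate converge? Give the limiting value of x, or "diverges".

diverges

U'(x) = -30(x - 5)(x - 4)(x - 3)(x + 2), so U'(7) = -6480.
Gradient descent moves in the -U' direction, i.e. x is increasing.
There is no critical point above x=7, and U' keeps the same sign, so the iterate runs off to +∞.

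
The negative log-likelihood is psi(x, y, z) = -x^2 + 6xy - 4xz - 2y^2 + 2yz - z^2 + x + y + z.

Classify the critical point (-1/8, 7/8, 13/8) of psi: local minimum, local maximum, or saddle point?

saddle point

The Hessian is constant: H = [[-2, 6, -4], [6, -4, 2], [-4, 2, -2]].
Leading principal minors: Δ₁ = -2, Δ₂ = -28, Δ₃ = 32.
The minors fit neither the all-positive nor the alternating-sign pattern, so H is indefinite: a saddle point.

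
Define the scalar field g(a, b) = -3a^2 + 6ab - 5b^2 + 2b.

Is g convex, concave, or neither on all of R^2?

concave

g is quadratic, so its Hessian is the constant matrix H = [[-6, 6], [6, -10]].
det(H) = 24, tr(H) = -16.
det(H) > 0 and tr(H) < 0, so H is negative definite everywhere: concave.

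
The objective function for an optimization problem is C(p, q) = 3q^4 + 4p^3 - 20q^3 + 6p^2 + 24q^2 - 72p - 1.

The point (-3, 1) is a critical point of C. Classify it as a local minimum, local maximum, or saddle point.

The mixed partial ∂²C/∂p∂q is 0, so the Hessian at any point is diag(C_pp, C_qq) = diag(12(2p + 1), 12(3q^2 - 10q + 4)).
At (-3, 1): H = diag(-60, -36).
Both eigenvalues are negative, so H is negative definite: a local maximum.

local maximum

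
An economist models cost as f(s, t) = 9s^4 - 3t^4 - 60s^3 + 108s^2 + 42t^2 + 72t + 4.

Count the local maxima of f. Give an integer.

f separates as a function of s plus a function of t, so ∇f=0 decouples.
∂f/∂s = 36s(s - 3)(s - 2) = 0 at s ∈ {0, 2, 3}; ∂f/∂t = -12(t - 3)(t + 1)(t + 2) = 0 at t ∈ {-2, -1, 3}.
The Hessian is diagonal: diag(f_ss, f_tt). Second derivatives: f_ss(0)=216, f_ss(2)=-72, f_ss(3)=108; f_tt(-2)=-60, f_tt(-1)=48, f_tt(3)=-240.
Local maxima occur where both diagonal entries negative: (2, -2), (2, 3). Count: 2.

2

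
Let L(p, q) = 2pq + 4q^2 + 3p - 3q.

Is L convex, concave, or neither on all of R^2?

neither

L is quadratic, so its Hessian is the constant matrix H = [[0, 2], [2, 8]].
det(H) = -4, tr(H) = 8.
det(H) < 0, so H is indefinite: neither convex nor concave.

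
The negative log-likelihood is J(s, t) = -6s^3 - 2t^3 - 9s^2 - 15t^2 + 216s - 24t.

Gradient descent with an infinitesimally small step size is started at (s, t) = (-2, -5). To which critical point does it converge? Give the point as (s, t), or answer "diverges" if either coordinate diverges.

(-4, -4)

J is separable, so gradient descent decouples: s follows -∂J/∂s, t follows -∂J/∂t.
∂J/∂s = -18(s - 3)(s + 4); at s=-2 this is 180, so s decreases.
∂J/∂t = -6(t + 1)(t + 4); at t=-5 this is -24, so t increases.
s converges to its nearest critical value -4 (a local min of the s-part); t converges to -4. The iterate converges to (-4, -4).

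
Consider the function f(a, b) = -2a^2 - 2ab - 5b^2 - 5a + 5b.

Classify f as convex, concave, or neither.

concave

f is quadratic, so its Hessian is the constant matrix H = [[-4, -2], [-2, -10]].
det(H) = 36, tr(H) = -14.
det(H) > 0 and tr(H) < 0, so H is negative definite everywhere: concave.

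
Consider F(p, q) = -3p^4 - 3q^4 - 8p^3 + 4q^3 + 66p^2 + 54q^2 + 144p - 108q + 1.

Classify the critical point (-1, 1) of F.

The mixed partial ∂²F/∂p∂q is 0, so the Hessian at any point is diag(F_pp, F_qq) = diag(12(-3p^2 - 4p + 11), 12(-3q^2 + 2q + 9)).
At (-1, 1): H = diag(144, 96).
Both eigenvalues are positive, so H is positive definite: a local minimum.

local minimum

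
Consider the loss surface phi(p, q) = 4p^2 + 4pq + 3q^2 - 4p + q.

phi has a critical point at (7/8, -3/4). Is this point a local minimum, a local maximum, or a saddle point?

The Hessian of phi is constant: H = [[8, 4], [4, 6]].
det(H) = 8·6 − 4² = 32.
det(H) > 0 and tr(H) = 14 > 0, so H is positive definite and the point is a local minimum.

local minimum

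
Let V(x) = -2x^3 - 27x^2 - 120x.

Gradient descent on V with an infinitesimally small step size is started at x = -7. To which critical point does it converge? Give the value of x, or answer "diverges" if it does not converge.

-5

V'(x) = -6(x + 4)(x + 5), so V'(-7) = -36.
Gradient descent moves in the -V' direction, i.e. x is increasing.
The nearest critical point in that direction is x = -5, where V'' = 6 > 0 (a local minimum). The iterate converges there.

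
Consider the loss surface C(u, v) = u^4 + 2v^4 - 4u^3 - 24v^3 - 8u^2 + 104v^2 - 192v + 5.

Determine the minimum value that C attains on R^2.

-251

C(u,v) separates as P(u) + Q(v) + 5, so its minimum is min P + min Q + 5.
P'(u) = 4u(u - 4)(u + 1) vanishes at u ∈ {-1, 0, 4}; Q'(v) = 8(v - 4)(v - 3)(v - 2) vanishes at v ∈ {2, 3, 4}.
Local minima of P (where P''>0): P(-1)=-3, P(4)=-128. Local minima of Q: Q(2)=-128, Q(4)=-128.
So the global minimum of C is P(4) + Q(2) + 5 = -128 − 128 + 5 = -251, attained at (4, 2).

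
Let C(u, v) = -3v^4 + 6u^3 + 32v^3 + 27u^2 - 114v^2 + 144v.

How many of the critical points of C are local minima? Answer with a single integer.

C separates as a function of u plus a function of v, so ∇C=0 decouples.
∂C/∂u = 18u(u + 3) = 0 at u ∈ {-3, 0}; ∂C/∂v = -12(v - 4)(v - 3)(v - 1) = 0 at v ∈ {1, 3, 4}.
The Hessian is diagonal: diag(C_uu, C_vv). Second derivatives: C_uu(-3)=-54, C_uu(0)=54; C_vv(1)=-72, C_vv(3)=24, C_vv(4)=-36.
Local minima occur where both diagonal entries positive: (0, 3). Count: 1.

1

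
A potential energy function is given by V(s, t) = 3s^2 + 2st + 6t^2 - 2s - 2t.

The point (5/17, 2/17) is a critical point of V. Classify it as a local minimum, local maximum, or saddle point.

local minimum

The Hessian of V is constant: H = [[6, 2], [2, 12]].
det(H) = 6·12 − 2² = 68.
det(H) > 0 and tr(H) = 18 > 0, so H is positive definite and the point is a local minimum.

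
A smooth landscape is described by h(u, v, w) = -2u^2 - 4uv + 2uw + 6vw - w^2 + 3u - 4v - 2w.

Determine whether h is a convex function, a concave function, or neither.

h is quadratic, so its Hessian is the constant matrix H = [[-4, -4, 2], [-4, 0, 6], [2, 6, -2]].
Leading principal minors: -4, -16, 80.
Neither pattern holds ⇒ H is indefinite ⇒ neither convex nor concave.

neither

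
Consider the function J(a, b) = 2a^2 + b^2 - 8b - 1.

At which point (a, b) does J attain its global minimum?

J(a,b) separates as P(a) + Q(b) − 1, so its minimum is min P + min Q − 1.
P'(a) = 4a vanishes at a ∈ {0}; Q'(b) = 2b - 8 vanishes at b ∈ {4}.
Local minima of P (where P''>0): P(0)=0. Local minima of Q: Q(4)=-16.
So the global minimum of J is P(0) + Q(4) − 1 = 0 − 16 − 1 = -17, attained at (0, 4).

(0, 4)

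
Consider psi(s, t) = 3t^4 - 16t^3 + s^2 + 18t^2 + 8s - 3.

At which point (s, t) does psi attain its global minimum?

(-4, 3)

psi(s,t) separates as P(s) + Q(t) − 3, so its minimum is min P + min Q − 3.
P'(s) = 2s + 8 vanishes at s ∈ {-4}; Q'(t) = 12t(t - 3)(t - 1) vanishes at t ∈ {0, 1, 3}.
Local minima of P (where P''>0): P(-4)=-16. Local minima of Q: Q(0)=0, Q(3)=-27.
So the global minimum of psi is P(-4) + Q(3) − 3 = -16 − 27 − 3 = -46, attained at (-4, 3).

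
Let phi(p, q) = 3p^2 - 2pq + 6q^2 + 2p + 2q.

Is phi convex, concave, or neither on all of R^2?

phi is quadratic, so its Hessian is the constant matrix H = [[6, -2], [-2, 12]].
det(H) = 68, tr(H) = 18.
det(H) > 0 and tr(H) > 0, so H is positive definite everywhere: convex.

convex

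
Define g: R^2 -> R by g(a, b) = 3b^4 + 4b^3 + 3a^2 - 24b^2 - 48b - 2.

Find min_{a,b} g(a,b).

g(a,b) separates as P(a) + Q(b) − 2, so its minimum is min P + min Q − 2.
P'(a) = 6a vanishes at a ∈ {0}; Q'(b) = 12(b - 2)(b + 1)(b + 2) vanishes at b ∈ {-2, -1, 2}.
Local minima of P (where P''>0): P(0)=0. Local minima of Q: Q(-2)=16, Q(2)=-112.
So the global minimum of g is P(0) + Q(2) − 2 = 0 − 112 − 2 = -114, attained at (0, 2).

-114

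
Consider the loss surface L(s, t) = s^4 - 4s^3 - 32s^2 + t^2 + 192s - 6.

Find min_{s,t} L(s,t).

-774

L(s,t) separates as P(s) + Q(t) − 6, so its minimum is min P + min Q − 6.
P'(s) = 4(s - 4)(s - 3)(s + 4) vanishes at s ∈ {-4, 3, 4}; Q'(t) = 2t vanishes at t ∈ {0}.
Local minima of P (where P''>0): P(-4)=-768, P(4)=256. Local minima of Q: Q(0)=0.
So the global minimum of L is P(-4) + Q(0) − 6 = -768 + 0 − 6 = -774, attained at (-4, 0).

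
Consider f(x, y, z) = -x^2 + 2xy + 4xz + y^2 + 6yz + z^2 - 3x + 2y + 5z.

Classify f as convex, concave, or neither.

neither

f is quadratic, so its Hessian is the constant matrix H = [[-2, 2, 4], [2, 2, 6], [4, 6, 2]].
Leading principal minors: -2, -8, 120.
Neither pattern holds ⇒ H is indefinite ⇒ neither convex nor concave.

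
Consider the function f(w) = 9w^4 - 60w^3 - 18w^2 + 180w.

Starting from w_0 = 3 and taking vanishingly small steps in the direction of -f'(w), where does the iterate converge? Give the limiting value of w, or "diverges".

f'(w) = 36(w - 5)(w - 1)(w + 1), so f'(3) = -576.
Gradient descent moves in the -f' direction, i.e. w is increasing.
The nearest critical point in that direction is w = 5, where f'' = 864 > 0 (a local minimum). The iterate converges there.

5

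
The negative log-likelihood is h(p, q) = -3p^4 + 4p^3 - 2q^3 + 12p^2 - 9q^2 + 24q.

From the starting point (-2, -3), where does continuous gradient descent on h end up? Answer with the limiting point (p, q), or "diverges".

h is separable, so gradient descent decouples: p follows -∂h/∂p, q follows -∂h/∂q.
∂h/∂p = -12p(p - 2)(p + 1); at p=-2 this is 96, so p decreases.
∂h/∂q = -6(q - 1)(q + 4); at q=-3 this is 24, so q decreases.
The p-coordinate has no critical point in that direction and runs off to infinity.

diverges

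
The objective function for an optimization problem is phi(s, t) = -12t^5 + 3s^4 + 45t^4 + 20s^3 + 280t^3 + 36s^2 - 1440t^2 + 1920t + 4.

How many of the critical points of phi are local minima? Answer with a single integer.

phi separates as a function of s plus a function of t, so ∇phi=0 decouples.
∂phi/∂s = 12s(s + 2)(s + 3) = 0 at s ∈ {-3, -2, 0}; ∂phi/∂t = -60(t - 4)(t - 2)(t - 1)(t + 4) = 0 at t ∈ {-4, 1, 2, 4}.
The Hessian is diagonal: diag(phi_ss, phi_tt). Second derivatives: phi_ss(-3)=36, phi_ss(-2)=-24, phi_ss(0)=72; phi_tt(-4)=14400, phi_tt(1)=-900, phi_tt(2)=720, phi_tt(4)=-2880.
Local minima occur where both diagonal entries positive: (-3, -4), (-3, 2), (0, -4), (0, 2). Count: 4.

4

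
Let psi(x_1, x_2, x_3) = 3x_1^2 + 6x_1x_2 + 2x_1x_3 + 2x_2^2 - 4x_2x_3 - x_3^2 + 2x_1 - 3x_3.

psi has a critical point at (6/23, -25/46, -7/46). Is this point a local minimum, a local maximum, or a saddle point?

saddle point

The Hessian is constant: H = [[6, 6, 2], [6, 4, -4], [2, -4, -2]].
Leading principal minors: Δ₁ = 6, Δ₂ = -12, Δ₃ = -184.
The minors fit neither the all-positive nor the alternating-sign pattern, so H is indefinite: a saddle point.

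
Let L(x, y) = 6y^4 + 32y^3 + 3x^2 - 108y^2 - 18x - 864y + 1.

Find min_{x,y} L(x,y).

-2240

L(x,y) separates as P(x) + Q(y) + 1, so its minimum is min P + min Q + 1.
P'(x) = 6x - 18 vanishes at x ∈ {3}; Q'(y) = 24(y - 3)(y + 3)(y + 4) vanishes at y ∈ {-4, -3, 3}.
Local minima of P (where P''>0): P(3)=-27. Local minima of Q: Q(-4)=1216, Q(3)=-2214.
So the global minimum of L is P(3) + Q(3) + 1 = -27 − 2214 + 1 = -2240, attained at (3, 3).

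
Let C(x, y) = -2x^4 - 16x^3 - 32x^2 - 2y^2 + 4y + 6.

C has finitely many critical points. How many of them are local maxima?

2

C separates as a function of x plus a function of y, so ∇C=0 decouples.
∂C/∂x = -8x(x + 2)(x + 4) = 0 at x ∈ {-4, -2, 0}; ∂C/∂y = -4(y - 1) = 0 at y ∈ {1}.
The Hessian is diagonal: diag(C_xx, C_yy). Second derivatives: C_xx(-4)=-64, C_xx(-2)=32, C_xx(0)=-64; C_yy(1)=-4.
Local maxima occur where both diagonal entries negative: (-4, 1), (0, 1). Count: 2.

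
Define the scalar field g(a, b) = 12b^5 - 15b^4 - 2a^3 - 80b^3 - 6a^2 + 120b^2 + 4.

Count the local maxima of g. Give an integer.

g separates as a function of a plus a function of b, so ∇g=0 decouples.
∂g/∂a = -6a(a + 2) = 0 at a ∈ {-2, 0}; ∂g/∂b = 60b(b - 2)(b - 1)(b + 2) = 0 at b ∈ {-2, 0, 1, 2}.
The Hessian is diagonal: diag(g_aa, g_bb). Second derivatives: g_aa(-2)=12, g_aa(0)=-12; g_bb(-2)=-1440, g_bb(0)=240, g_bb(1)=-180, g_bb(2)=480.
Local maxima occur where both diagonal entries negative: (0, -2), (0, 1). Count: 2.

2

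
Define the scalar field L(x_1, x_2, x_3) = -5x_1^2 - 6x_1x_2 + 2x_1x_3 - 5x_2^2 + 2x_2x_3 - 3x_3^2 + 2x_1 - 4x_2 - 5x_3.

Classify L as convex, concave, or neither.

concave

L is quadratic, so its Hessian is the constant matrix H = [[-10, -6, 2], [-6, -10, 2], [2, 2, -6]].
Leading principal minors: -10, 64, -352.
Signs alternate −, +, − ⇒ H ≺ 0 ⇒ concave.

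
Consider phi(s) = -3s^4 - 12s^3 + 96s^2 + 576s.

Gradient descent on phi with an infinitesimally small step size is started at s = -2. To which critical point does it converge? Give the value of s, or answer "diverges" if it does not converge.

-3

phi'(s) = -12(s - 4)(s + 3)(s + 4), so phi'(-2) = 144.
Gradient descent moves in the -phi' direction, i.e. s is decreasing.
The nearest critical point in that direction is s = -3, where phi'' = 84 > 0 (a local minimum). The iterate converges there.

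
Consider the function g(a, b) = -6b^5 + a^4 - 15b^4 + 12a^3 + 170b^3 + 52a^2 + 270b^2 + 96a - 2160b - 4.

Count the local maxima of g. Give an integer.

g separates as a function of a plus a function of b, so ∇g=0 decouples.
∂g/∂a = 4(a + 2)(a + 3)(a + 4) = 0 at a ∈ {-4, -3, -2}; ∂g/∂b = -30(b - 3)(b - 2)(b + 3)(b + 4) = 0 at b ∈ {-4, -3, 2, 3}.
The Hessian is diagonal: diag(g_aa, g_bb). Second derivatives: g_aa(-4)=8, g_aa(-3)=-4, g_aa(-2)=8; g_bb(-4)=1260, g_bb(-3)=-900, g_bb(2)=900, g_bb(3)=-1260.
Local maxima occur where both diagonal entries negative: (-3, -3), (-3, 3). Count: 2.

2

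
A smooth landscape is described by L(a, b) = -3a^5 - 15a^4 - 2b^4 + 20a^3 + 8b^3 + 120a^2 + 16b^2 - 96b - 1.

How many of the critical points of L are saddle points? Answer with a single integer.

L separates as a function of a plus a function of b, so ∇L=0 decouples.
∂L/∂a = -15a(a - 2)(a + 2)(a + 4) = 0 at a ∈ {-4, -2, 0, 2}; ∂L/∂b = -8(b - 3)(b - 2)(b + 2) = 0 at b ∈ {-2, 2, 3}.
The Hessian is diagonal: diag(L_aa, L_bb). Second derivatives: L_aa(-4)=720, L_aa(-2)=-240, L_aa(0)=240, L_aa(2)=-720; L_bb(-2)=-160, L_bb(2)=32, L_bb(3)=-40.
Saddle points occur where the two diagonal entries have opposite signs: (-4, -2), (-4, 3), (-2, 2), (0, -2), (0, 3), (2, 2). Count: 6.

6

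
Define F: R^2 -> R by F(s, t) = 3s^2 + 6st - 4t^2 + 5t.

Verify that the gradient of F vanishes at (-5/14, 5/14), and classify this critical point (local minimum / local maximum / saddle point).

saddle point

∇F = (6s + 6t, 6s - 8t + 5); substituting (-5/14, 5/14) gives ∇F = (0, 0), so (-5/14, 5/14) is indeed a critical point.
The Hessian of F is constant: H = [[6, 6], [6, -8]].
det(H) = 6·(-8) − 6² = -84.
Since det(H) < 0, H is indefinite and the critical point is a saddle point.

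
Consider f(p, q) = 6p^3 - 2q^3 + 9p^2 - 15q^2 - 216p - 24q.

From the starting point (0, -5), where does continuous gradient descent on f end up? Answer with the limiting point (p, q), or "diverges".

(3, -4)

f is separable, so gradient descent decouples: p follows -∂f/∂p, q follows -∂f/∂q.
∂f/∂p = 18(p - 3)(p + 4); at p=0 this is -216, so p increases.
∂f/∂q = -6(q + 1)(q + 4); at q=-5 this is -24, so q increases.
p converges to its nearest critical value 3 (a local min of the p-part); q converges to -4. The iterate converges to (3, -4).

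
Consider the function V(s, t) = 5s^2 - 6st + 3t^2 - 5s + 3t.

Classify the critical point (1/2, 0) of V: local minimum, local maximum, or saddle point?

The Hessian of V is constant: H = [[10, -6], [-6, 6]].
det(H) = 10·6 − (-6)² = 24.
det(H) > 0 and tr(H) = 16 > 0, so H is positive definite and the point is a local minimum.

local minimum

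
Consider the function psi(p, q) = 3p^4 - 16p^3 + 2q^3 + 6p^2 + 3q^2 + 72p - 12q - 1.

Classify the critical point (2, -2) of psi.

The mixed partial ∂²psi/∂p∂q is 0, so the Hessian at any point is diag(psi_pp, psi_qq) = diag(12(3p^2 - 8p + 1), 6(2q + 1)).
At (2, -2): H = diag(-36, -18).
Both eigenvalues are negative, so H is negative definite: a local maximum.

local maximum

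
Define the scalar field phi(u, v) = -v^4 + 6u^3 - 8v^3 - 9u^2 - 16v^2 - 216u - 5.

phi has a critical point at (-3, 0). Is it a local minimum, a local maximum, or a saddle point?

local maximum

The mixed partial ∂²phi/∂u∂v is 0, so the Hessian at any point is diag(phi_uu, phi_vv) = diag(18(2u - 1), -4(3v^2 + 12v + 8)).
At (-3, 0): H = diag(-126, -32).
Both eigenvalues are negative, so H is negative definite: a local maximum.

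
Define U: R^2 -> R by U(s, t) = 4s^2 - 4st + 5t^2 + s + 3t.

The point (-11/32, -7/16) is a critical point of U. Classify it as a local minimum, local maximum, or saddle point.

The Hessian of U is constant: H = [[8, -4], [-4, 10]].
det(H) = 8·10 − (-4)² = 64.
det(H) > 0 and tr(H) = 18 > 0, so H is positive definite and the point is a local minimum.

local minimum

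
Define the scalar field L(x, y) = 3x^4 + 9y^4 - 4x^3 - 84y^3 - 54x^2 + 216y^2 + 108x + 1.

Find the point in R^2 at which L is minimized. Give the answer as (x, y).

L(x,y) separates as P(x) + Q(y) + 1, so its minimum is min P + min Q + 1.
P'(x) = 12(x - 3)(x - 1)(x + 3) vanishes at x ∈ {-3, 1, 3}; Q'(y) = 36y(y - 4)(y - 3) vanishes at y ∈ {0, 3, 4}.
Local minima of P (where P''>0): P(-3)=-459, P(3)=-27. Local minima of Q: Q(0)=0, Q(4)=384.
So the global minimum of L is P(-3) + Q(0) + 1 = -459 + 0 + 1 = -458, attained at (-3, 0).

(-3, 0)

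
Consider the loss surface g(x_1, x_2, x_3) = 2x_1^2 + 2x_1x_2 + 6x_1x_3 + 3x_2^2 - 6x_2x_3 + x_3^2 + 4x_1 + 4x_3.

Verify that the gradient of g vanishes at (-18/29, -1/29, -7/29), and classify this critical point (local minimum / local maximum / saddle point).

saddle point

∇g = (4x_1 + 2x_2 + 6x_3 + 4, 2x_1 + 6x_2 - 6x_3, 6x_1 - 6x_2 + 2x_3 + 4); substituting (-18/29, -1/29, -7/29) gives ∇g = (0, 0, 0), so (-18/29, -1/29, -7/29) is indeed a critical point.
The Hessian is constant: H = [[4, 2, 6], [2, 6, -6], [6, -6, 2]].
Leading principal minors: Δ₁ = 4, Δ₂ = 20, Δ₃ = -464.
The minors fit neither the all-positive nor the alternating-sign pattern, so H is indefinite: a saddle point.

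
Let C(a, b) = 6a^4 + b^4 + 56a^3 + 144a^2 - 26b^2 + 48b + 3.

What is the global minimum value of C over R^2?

-349

C(a,b) separates as P(a) + Q(b) + 3, so its minimum is min P + min Q + 3.
P'(a) = 24a(a + 3)(a + 4) vanishes at a ∈ {-4, -3, 0}; Q'(b) = 4(b - 3)(b - 1)(b + 4) vanishes at b ∈ {-4, 1, 3}.
Local minima of P (where P''>0): P(-4)=256, P(0)=0. Local minima of Q: Q(-4)=-352, Q(3)=-9.
So the global minimum of C is P(0) + Q(-4) + 3 = 0 − 352 + 3 = -349, attained at (0, -4).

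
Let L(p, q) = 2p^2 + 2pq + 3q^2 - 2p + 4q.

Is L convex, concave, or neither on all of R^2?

L is quadratic, so its Hessian is the constant matrix H = [[4, 2], [2, 6]].
det(H) = 20, tr(H) = 10.
det(H) > 0 and tr(H) > 0, so H is positive definite everywhere: convex.

convex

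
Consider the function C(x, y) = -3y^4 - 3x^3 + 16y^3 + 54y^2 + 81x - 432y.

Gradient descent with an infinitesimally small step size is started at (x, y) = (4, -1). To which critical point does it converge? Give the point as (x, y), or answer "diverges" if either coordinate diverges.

diverges

C is separable, so gradient descent decouples: x follows -∂C/∂x, y follows -∂C/∂y.
∂C/∂x = -9(x - 3)(x + 3); at x=4 this is -63, so x increases.
∂C/∂y = -12(y - 4)(y - 3)(y + 3); at y=-1 this is -480, so y increases.
The x-coordinate has no critical point in that direction and runs off to infinity.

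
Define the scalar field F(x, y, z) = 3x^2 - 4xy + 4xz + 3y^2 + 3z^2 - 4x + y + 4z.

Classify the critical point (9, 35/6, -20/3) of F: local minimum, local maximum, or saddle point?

The Hessian is constant: H = [[6, -4, 4], [-4, 6, 0], [4, 0, 6]].
Leading principal minors: Δ₁ = 6, Δ₂ = 20, Δ₃ = 24.
All leading minors are positive, so H is positive definite: a local minimum.

local minimum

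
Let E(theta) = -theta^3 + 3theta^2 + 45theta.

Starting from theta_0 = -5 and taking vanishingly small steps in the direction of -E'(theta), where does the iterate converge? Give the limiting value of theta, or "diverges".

-3

E'(theta) = -3(theta - 5)(theta + 3), so E'(-5) = -60.
Gradient descent moves in the -E' direction, i.e. theta is increasing.
The nearest critical point in that direction is theta = -3, where E'' = 24 > 0 (a local minimum). The iterate converges there.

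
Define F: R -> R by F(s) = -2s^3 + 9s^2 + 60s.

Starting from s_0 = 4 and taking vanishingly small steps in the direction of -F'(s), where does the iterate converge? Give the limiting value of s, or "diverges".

F'(s) = -6(s - 5)(s + 2), so F'(4) = 36.
Gradient descent moves in the -F' direction, i.e. s is decreasing.
The nearest critical point in that direction is s = -2, where F'' = 42 > 0 (a local minimum). The iterate converges there.

-2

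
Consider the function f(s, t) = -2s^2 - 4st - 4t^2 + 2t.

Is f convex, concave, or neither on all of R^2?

f is quadratic, so its Hessian is the constant matrix H = [[-4, -4], [-4, -8]].
det(H) = 16, tr(H) = -12.
det(H) > 0 and tr(H) < 0, so H is negative definite everywhere: concave.

concave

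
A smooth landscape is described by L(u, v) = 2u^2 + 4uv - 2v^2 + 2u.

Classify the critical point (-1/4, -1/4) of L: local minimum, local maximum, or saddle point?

saddle point

The Hessian of L is constant: H = [[4, 4], [4, -4]].
det(H) = 4·(-4) − 4² = -32.
Since det(H) < 0, H is indefinite and the critical point is a saddle point.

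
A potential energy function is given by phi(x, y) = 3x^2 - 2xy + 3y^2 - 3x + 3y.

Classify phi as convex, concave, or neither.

convex

phi is quadratic, so its Hessian is the constant matrix H = [[6, -2], [-2, 6]].
det(H) = 32, tr(H) = 12.
det(H) > 0 and tr(H) > 0, so H is positive definite everywhere: convex.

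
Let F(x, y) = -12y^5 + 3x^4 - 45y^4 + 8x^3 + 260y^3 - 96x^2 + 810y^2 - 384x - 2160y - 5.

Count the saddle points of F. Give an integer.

F separates as a function of x plus a function of y, so ∇F=0 decouples.
∂F/∂x = 12(x - 4)(x + 2)(x + 4) = 0 at x ∈ {-4, -2, 4}; ∂F/∂y = -60(y - 3)(y - 1)(y + 3)(y + 4) = 0 at y ∈ {-4, -3, 1, 3}.
The Hessian is diagonal: diag(F_xx, F_yy). Second derivatives: F_xx(-4)=192, F_xx(-2)=-144, F_xx(4)=576; F_yy(-4)=2100, F_yy(-3)=-1440, F_yy(1)=2400, F_yy(3)=-5040.
Saddle points occur where the two diagonal entries have opposite signs: (-4, -3), (-4, 3), (-2, -4), (-2, 1), (4, -3), (4, 3). Count: 6.

6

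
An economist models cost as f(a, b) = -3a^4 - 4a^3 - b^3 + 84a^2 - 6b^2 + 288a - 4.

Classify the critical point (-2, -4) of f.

local minimum

The mixed partial ∂²f/∂a∂b is 0, so the Hessian at any point is diag(f_aa, f_bb) = diag(12(-3a^2 - 2a + 14), -6(b + 2)).
At (-2, -4): H = diag(72, 12).
Both eigenvalues are positive, so H is positive definite: a local minimum.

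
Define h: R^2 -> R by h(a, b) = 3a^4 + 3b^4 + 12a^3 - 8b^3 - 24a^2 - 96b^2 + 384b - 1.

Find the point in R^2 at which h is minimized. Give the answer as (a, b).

h(a,b) separates as P(a) + Q(b) − 1, so its minimum is min P + min Q − 1.
P'(a) = 12a(a - 1)(a + 4) vanishes at a ∈ {-4, 0, 1}; Q'(b) = 12(b - 4)(b - 2)(b + 4) vanishes at b ∈ {-4, 2, 4}.
Local minima of P (where P''>0): P(-4)=-384, P(1)=-9. Local minima of Q: Q(-4)=-1792, Q(4)=256.
So the global minimum of h is P(-4) + Q(-4) − 1 = -384 − 1792 − 1 = -2177, attained at (-4, -4).

(-4, -4)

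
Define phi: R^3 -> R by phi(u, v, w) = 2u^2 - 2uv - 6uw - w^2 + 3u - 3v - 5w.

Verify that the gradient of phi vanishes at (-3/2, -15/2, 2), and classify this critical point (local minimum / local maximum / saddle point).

∇phi = (4u - 2v - 6w + 3, -2u - 3, -6u - 2w - 5); substituting (-3/2, -15/2, 2) gives ∇phi = (0, 0, 0), so (-3/2, -15/2, 2) is indeed a critical point.
The Hessian is constant: H = [[4, -2, -6], [-2, 0, 0], [-6, 0, -2]].
Leading principal minors: Δ₁ = 4, Δ₂ = -4, Δ₃ = 8.
The minors fit neither the all-positive nor the alternating-sign pattern, so H is indefinite: a saddle point.

saddle point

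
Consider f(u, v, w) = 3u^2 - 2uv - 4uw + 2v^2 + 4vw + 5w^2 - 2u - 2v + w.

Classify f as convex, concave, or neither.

convex

f is quadratic, so its Hessian is the constant matrix H = [[6, -2, -4], [-2, 4, 4], [-4, 4, 10]].
Leading principal minors: 6, 20, 104.
All positive ⇒ H ≻ 0 ⇒ convex.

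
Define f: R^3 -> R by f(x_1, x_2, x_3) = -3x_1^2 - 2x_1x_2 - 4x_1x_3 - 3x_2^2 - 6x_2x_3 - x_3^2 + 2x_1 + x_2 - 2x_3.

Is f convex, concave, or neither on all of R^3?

f is quadratic, so its Hessian is the constant matrix H = [[-6, -2, -4], [-2, -6, -6], [-4, -6, -2]].
Leading principal minors: -6, 32, 152.
Neither pattern holds ⇒ H is indefinite ⇒ neither convex nor concave.

neither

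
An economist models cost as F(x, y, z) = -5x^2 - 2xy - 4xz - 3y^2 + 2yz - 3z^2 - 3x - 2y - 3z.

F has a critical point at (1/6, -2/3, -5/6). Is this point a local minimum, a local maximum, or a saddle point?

local maximum

The Hessian is constant: H = [[-10, -2, -4], [-2, -6, 2], [-4, 2, -6]].
Leading principal minors: Δ₁ = -10, Δ₂ = 56, Δ₃ = -168.
The minors alternate sign starting negative (−, +, −), so H is negative definite: a local maximum.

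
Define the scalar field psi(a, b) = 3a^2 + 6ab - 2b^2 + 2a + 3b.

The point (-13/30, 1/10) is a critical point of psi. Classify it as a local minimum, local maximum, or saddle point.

The Hessian of psi is constant: H = [[6, 6], [6, -4]].
det(H) = 6·(-4) − 6² = -60.
Since det(H) < 0, H is indefinite and the critical point is a saddle point.

saddle point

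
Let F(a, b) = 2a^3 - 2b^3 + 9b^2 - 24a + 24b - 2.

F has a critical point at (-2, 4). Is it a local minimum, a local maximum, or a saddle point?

The mixed partial ∂²F/∂a∂b is 0, so the Hessian at any point is diag(F_aa, F_bb) = diag(12a, 6(-2b + 3)).
At (-2, 4): H = diag(-24, -30).
Both eigenvalues are negative, so H is negative definite: a local maximum.

local maximum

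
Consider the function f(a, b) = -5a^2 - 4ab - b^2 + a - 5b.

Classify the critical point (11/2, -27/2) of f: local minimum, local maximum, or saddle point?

The Hessian of f is constant: H = [[-10, -4], [-4, -2]].
det(H) = (-10)·(-2) − (-4)² = 4.
det(H) > 0 and tr(H) = -12 < 0, so H is negative definite and the point is a local maximum.

local maximum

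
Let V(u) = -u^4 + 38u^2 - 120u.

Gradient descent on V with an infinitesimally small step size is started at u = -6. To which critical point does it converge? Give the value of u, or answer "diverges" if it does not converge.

V'(u) = -4(u - 3)(u - 2)(u + 5), so V'(-6) = 288.
Gradient descent moves in the -V' direction, i.e. u is decreasing.
There is no critical point below u=-6, and V' keeps the same sign, so the iterate runs off to −∞.

diverges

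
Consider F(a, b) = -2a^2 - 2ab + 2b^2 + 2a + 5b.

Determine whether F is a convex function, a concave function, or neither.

neither

F is quadratic, so its Hessian is the constant matrix H = [[-4, -2], [-2, 4]].
det(H) = -20, tr(H) = 0.
det(H) < 0, so H is indefinite: neither convex nor concave.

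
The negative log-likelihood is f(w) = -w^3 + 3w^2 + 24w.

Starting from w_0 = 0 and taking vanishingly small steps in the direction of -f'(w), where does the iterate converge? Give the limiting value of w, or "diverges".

f'(w) = -3(w - 4)(w + 2), so f'(0) = 24.
Gradient descent moves in the -f' direction, i.e. w is decreasing.
The nearest critical point in that direction is w = -2, where f'' = 18 > 0 (a local minimum). The iterate converges there.

-2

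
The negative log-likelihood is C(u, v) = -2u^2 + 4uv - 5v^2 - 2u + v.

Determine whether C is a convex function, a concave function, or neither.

concave

C is quadratic, so its Hessian is the constant matrix H = [[-4, 4], [4, -10]].
det(H) = 24, tr(H) = -14.
det(H) > 0 and tr(H) < 0, so H is negative definite everywhere: concave.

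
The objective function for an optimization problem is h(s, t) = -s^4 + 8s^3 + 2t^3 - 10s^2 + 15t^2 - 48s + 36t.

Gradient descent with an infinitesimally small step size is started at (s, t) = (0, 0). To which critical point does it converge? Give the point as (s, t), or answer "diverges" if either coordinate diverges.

h is separable, so gradient descent decouples: s follows -∂h/∂s, t follows -∂h/∂t.
∂h/∂s = -4(s - 4)(s - 3)(s + 1); at s=0 this is -48, so s increases.
∂h/∂t = 6(t + 2)(t + 3); at t=0 this is 36, so t decreases.
s converges to its nearest critical value 3 (a local min of the s-part); t converges to -2. The iterate converges to (3, -2).

(3, -2)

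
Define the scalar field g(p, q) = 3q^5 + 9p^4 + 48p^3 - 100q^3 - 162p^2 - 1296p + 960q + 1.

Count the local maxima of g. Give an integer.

2

g separates as a function of p plus a function of q, so ∇g=0 decouples.
∂g/∂p = 36(p - 3)(p + 3)(p + 4) = 0 at p ∈ {-4, -3, 3}; ∂g/∂q = 15(q - 4)(q - 2)(q + 2)(q + 4) = 0 at q ∈ {-4, -2, 2, 4}.
The Hessian is diagonal: diag(g_pp, g_qq). Second derivatives: g_pp(-4)=252, g_pp(-3)=-216, g_pp(3)=1512; g_qq(-4)=-1440, g_qq(-2)=720, g_qq(2)=-720, g_qq(4)=1440.
Local maxima occur where both diagonal entries negative: (-3, -4), (-3, 2). Count: 2.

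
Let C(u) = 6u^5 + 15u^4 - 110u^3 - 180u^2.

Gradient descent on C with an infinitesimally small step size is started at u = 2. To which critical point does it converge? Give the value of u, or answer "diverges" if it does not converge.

C'(u) = 30u(u - 3)(u + 1)(u + 4), so C'(2) = -1080.
Gradient descent moves in the -C' direction, i.e. u is increasing.
The nearest critical point in that direction is u = 3, where C'' = 2520 > 0 (a local minimum). The iterate converges there.

3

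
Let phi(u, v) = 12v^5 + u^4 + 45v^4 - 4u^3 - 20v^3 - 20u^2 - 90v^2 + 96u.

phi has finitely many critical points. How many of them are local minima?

phi separates as a function of u plus a function of v, so ∇phi=0 decouples.
∂phi/∂u = 4(u - 4)(u - 2)(u + 3) = 0 at u ∈ {-3, 2, 4}; ∂phi/∂v = 60v(v - 1)(v + 1)(v + 3) = 0 at v ∈ {-3, -1, 0, 1}.
The Hessian is diagonal: diag(phi_uu, phi_vv). Second derivatives: phi_uu(-3)=140, phi_uu(2)=-40, phi_uu(4)=56; phi_vv(-3)=-1440, phi_vv(-1)=240, phi_vv(0)=-180, phi_vv(1)=480.
Local minima occur where both diagonal entries positive: (-3, -1), (-3, 1), (4, -1), (4, 1). Count: 4.

4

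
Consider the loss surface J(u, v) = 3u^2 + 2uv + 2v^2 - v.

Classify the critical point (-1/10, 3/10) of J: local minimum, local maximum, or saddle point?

The Hessian of J is constant: H = [[6, 2], [2, 4]].
det(H) = 6·4 − 2² = 20.
det(H) > 0 and tr(H) = 10 > 0, so H is positive definite and the point is a local minimum.

local minimum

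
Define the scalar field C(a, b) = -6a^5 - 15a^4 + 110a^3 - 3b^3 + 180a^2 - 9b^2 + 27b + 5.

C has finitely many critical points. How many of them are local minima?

C separates as a function of a plus a function of b, so ∇C=0 decouples.
∂C/∂a = -30a(a - 3)(a + 1)(a + 4) = 0 at a ∈ {-4, -1, 0, 3}; ∂C/∂b = -9(b - 1)(b + 3) = 0 at b ∈ {-3, 1}.
The Hessian is diagonal: diag(C_aa, C_bb). Second derivatives: C_aa(-4)=2520, C_aa(-1)=-360, C_aa(0)=360, C_aa(3)=-2520; C_bb(-3)=36, C_bb(1)=-36.
Local minima occur where both diagonal entries positive: (-4, -3), (0, -3). Count: 2.

2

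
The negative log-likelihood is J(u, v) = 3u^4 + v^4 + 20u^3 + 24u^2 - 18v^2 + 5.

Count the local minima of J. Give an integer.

4

J separates as a function of u plus a function of v, so ∇J=0 decouples.
∂J/∂u = 12u(u + 1)(u + 4) = 0 at u ∈ {-4, -1, 0}; ∂J/∂v = 4v(v - 3)(v + 3) = 0 at v ∈ {-3, 0, 3}.
The Hessian is diagonal: diag(J_uu, J_vv). Second derivatives: J_uu(-4)=144, J_uu(-1)=-36, J_uu(0)=48; J_vv(-3)=72, J_vv(0)=-36, J_vv(3)=72.
Local minima occur where both diagonal entries positive: (-4, -3), (-4, 3), (0, -3), (0, 3). Count: 4.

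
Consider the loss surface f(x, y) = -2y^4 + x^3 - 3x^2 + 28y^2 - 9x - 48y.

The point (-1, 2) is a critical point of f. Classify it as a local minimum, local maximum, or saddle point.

The mixed partial ∂²f/∂x∂y is 0, so the Hessian at any point is diag(f_xx, f_yy) = diag(6(x - 1), 8(-3y^2 + 7)).
At (-1, 2): H = diag(-12, -40).
Both eigenvalues are negative, so H is negative definite: a local maximum.

local maximum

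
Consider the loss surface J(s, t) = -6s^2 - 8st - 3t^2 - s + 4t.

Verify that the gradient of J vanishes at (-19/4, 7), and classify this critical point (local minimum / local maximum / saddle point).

∇J = (-12s - 8t - 1, -8s - 6t + 4); substituting (-19/4, 7) gives ∇J = (0, 0), so (-19/4, 7) is indeed a critical point.
The Hessian of J is constant: H = [[-12, -8], [-8, -6]].
det(H) = (-12)·(-6) − (-8)² = 8.
det(H) > 0 and tr(H) = -18 < 0, so H is negative definite and the point is a local maximum.

local maximum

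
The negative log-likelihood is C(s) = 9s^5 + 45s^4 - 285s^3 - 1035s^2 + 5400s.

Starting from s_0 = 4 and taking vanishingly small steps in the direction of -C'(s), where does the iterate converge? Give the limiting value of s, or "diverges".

C'(s) = 45(s - 3)(s - 2)(s + 4)(s + 5), so C'(4) = 6480.
Gradient descent moves in the -C' direction, i.e. s is decreasing.
The nearest critical point in that direction is s = 3, where C'' = 2520 > 0 (a local minimum). The iterate converges there.

3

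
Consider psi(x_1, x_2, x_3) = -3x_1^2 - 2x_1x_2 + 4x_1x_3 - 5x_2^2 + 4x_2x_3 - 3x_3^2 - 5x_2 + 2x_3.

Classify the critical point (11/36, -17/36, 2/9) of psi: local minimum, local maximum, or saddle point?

The Hessian is constant: H = [[-6, -2, 4], [-2, -10, 4], [4, 4, -6]].
Leading principal minors: Δ₁ = -6, Δ₂ = 56, Δ₃ = -144.
The minors alternate sign starting negative (−, +, −), so H is negative definite: a local maximum.

local maximum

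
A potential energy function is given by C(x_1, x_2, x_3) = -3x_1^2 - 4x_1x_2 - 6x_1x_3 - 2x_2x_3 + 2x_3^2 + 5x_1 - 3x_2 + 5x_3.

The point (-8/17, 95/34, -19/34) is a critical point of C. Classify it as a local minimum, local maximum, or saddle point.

saddle point

The Hessian is constant: H = [[-6, -4, -6], [-4, 0, -2], [-6, -2, 4]].
Leading principal minors: Δ₁ = -6, Δ₂ = -16, Δ₃ = -136.
The minors fit neither the all-positive nor the alternating-sign pattern, so H is indefinite: a saddle point.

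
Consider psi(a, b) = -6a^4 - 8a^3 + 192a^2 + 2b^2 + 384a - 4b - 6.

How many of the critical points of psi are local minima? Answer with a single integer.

1

psi separates as a function of a plus a function of b, so ∇psi=0 decouples.
∂psi/∂a = -24(a - 4)(a + 1)(a + 4) = 0 at a ∈ {-4, -1, 4}; ∂psi/∂b = 4(b - 1) = 0 at b ∈ {1}.
The Hessian is diagonal: diag(psi_aa, psi_bb). Second derivatives: psi_aa(-4)=-576, psi_aa(-1)=360, psi_aa(4)=-960; psi_bb(1)=4.
Local minima occur where both diagonal entries positive: (-1, 1). Count: 1.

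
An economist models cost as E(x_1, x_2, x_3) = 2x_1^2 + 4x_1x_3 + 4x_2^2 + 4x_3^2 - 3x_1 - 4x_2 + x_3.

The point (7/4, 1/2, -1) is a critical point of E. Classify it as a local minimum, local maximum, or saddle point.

The Hessian is constant: H = [[4, 0, 4], [0, 8, 0], [4, 0, 8]].
Leading principal minors: Δ₁ = 4, Δ₂ = 32, Δ₃ = 128.
All leading minors are positive, so H is positive definite: a local minimum.

local minimum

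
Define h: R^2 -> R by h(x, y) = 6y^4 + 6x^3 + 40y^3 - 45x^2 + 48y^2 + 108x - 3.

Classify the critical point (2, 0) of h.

saddle point

The mixed partial ∂²h/∂x∂y is 0, so the Hessian at any point is diag(h_xx, h_yy) = diag(18(2x - 5), 24(3y^2 + 10y + 4)).
At (2, 0): H = diag(-18, 96).
The eigenvalues have opposite signs, so H is indefinite: a saddle point.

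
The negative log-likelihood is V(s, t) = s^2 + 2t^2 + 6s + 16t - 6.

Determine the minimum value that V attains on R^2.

V(s,t) separates as P(s) + Q(t) − 6, so its minimum is min P + min Q − 6.
P'(s) = 2s + 6 vanishes at s ∈ {-3}; Q'(t) = 4(t + 4) vanishes at t ∈ {-4}.
Local minima of P (where P''>0): P(-3)=-9. Local minima of Q: Q(-4)=-32.
So the global minimum of V is P(-3) + Q(-4) − 6 = -9 − 32 − 6 = -47, attained at (-3, -4).

-47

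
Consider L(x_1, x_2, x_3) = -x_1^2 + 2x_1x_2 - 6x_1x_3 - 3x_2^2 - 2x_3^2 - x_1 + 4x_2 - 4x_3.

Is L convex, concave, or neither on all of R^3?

L is quadratic, so its Hessian is the constant matrix H = [[-2, 2, -6], [2, -6, 0], [-6, 0, -4]].
Leading principal minors: -2, 8, 184.
Neither pattern holds ⇒ H is indefinite ⇒ neither convex nor concave.

neither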